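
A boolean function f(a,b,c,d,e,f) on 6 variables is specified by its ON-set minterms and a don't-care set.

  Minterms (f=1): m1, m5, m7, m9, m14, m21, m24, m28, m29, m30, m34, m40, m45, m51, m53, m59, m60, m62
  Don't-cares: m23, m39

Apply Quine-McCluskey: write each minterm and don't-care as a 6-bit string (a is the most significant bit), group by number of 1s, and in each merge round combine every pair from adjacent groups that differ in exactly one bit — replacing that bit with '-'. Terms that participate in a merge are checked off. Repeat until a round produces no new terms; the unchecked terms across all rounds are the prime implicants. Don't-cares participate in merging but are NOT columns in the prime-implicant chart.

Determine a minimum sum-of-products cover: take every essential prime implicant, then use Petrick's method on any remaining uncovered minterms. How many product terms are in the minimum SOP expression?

11

Round 0: 000001✓ 000101✓ 000111✓ 001001✓ 001110✓ 010101✓ 010111✓ 011000✓ 011100✓ 011101✓ 011110✓ 100010 100111✓ 101000 101101 110011✓ 110101✓ 111011✓ 111100✓ 111110✓
Round 1: -00111 -10101 -11100✓ -11110✓ 0-0101✓ 0-0111✓ 0-1110 00-001 000-01 0001-1✓ 01-101 0101-1✓ 011-00 0111-0✓ 01110- 11-011 1111-0✓
Round 2: -111-0 0-01-1
PIs = {-00111, -10101, -111-0, 0-01-1, 0-1110, 00-001, 000-01, 01-101, 011-00, 01110-, 100010, 101000, 101101, 11-011}
Coverage chart:
  m1: 00-001,000-01
  m5: 0-01-1,000-01
  m7: -00111,0-01-1
  m9: 00-001 ←essential
  m14: 0-1110 ←essential
  m21: -10101,0-01-1,01-101
  m24: 011-00 ←essential
  m28: -111-0,011-00,01110-
  m29: 01-101,01110-
  m30: -111-0,0-1110
  m34: 100010 ←essential
  m40: 101000 ←essential
  m45: 101101 ←essential
  m51: 11-011 ←essential
  m53: -10101 ←essential
  m59: 11-011 ←essential
  m60: -111-0 ←essential
  m62: -111-0 ←essential
Essential: -10101, -111-0, 0-1110, 00-001, 011-00, 100010, 101000, 101101, 11-011
Petrick residual → 0-01-1, 01-101
Min cover (11 terms): bc'de'f + bcdf' + a'c'df + a'cdef' + a'b'd'e'f + a'bde'f + a'bce'f' + ab'c'd'ef' + ab'cd'e'f' + ab'cde'f + abd'ef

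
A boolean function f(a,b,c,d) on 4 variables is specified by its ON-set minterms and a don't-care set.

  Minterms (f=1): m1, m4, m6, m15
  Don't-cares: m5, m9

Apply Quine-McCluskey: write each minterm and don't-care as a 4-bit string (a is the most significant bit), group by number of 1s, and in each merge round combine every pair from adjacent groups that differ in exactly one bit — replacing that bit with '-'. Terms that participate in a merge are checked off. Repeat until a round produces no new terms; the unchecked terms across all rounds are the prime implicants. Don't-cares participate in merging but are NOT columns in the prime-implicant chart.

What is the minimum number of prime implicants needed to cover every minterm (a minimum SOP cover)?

size-2^0 implicants → 0001(✓)  0100(✓)  0101(✓)  0110(✓)  1001(✓)  1111
size-2^1 implicants → -001  0-01  01-0  010-
Unchecked terms (primes): -001, 0-01, 01-0, 010-, 1111
Minterm coverage:
  m1 ⊆ -001,0-01
  m4 ⊆ 01-0,010-
  m6 ⊆ 01-0 [E]
  m15 ⊆ 1111 [E]
E = {01-0, 1111}
Petrick residual → -001
Cover = b'c'd + a'bd' + abcd  |cover|=3

3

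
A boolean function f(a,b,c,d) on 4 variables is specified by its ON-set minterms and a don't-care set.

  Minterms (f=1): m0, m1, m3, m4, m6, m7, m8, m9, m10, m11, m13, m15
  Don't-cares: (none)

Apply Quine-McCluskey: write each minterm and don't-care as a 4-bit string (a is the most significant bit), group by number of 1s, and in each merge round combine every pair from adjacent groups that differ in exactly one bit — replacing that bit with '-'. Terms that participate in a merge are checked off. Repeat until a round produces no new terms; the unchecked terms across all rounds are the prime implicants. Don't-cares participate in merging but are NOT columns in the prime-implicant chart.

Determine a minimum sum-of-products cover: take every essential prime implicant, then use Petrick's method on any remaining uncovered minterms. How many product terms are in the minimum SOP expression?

Round 0: 0000✓ 0001✓ 0011✓ 0100✓ 0110✓ 0111✓ 1000✓ 1001✓ 1010✓ 1011✓ 1101✓ 1111✓
Round 1: -000✓ -001✓ -011✓ -111✓ 0-00 0-11✓ 00-1✓ 000-✓ 01-0 011- 1-01✓ 1-11✓ 10-0✓ 10-1✓ 100-✓ 101-✓ 11-1✓
Round 2: --11 -0-1 -00- 1--1 10--
PIs = {--11, -0-1, -00-, 0-00, 01-0, 011-, 1--1, 10--}
Coverage chart:
  m0: -00-,0-00
  m1: -0-1,-00-
  m3: --11,-0-1
  m4: 0-00,01-0
  m6: 01-0,011-
  m7: --11,011-
  m8: -00-,10--
  m9: -0-1,-00-,1--1,10--
  m10: 10-- ←essential
  m11: --11,-0-1,1--1,10--
  m13: 1--1 ←essential
  m15: --11,1--1
Essential: 1--1, 10--
Petrick residual → --11, -00-, 01-0
Min cover (5 terms): cd + b'c' + a'bd' + ad + ab'

5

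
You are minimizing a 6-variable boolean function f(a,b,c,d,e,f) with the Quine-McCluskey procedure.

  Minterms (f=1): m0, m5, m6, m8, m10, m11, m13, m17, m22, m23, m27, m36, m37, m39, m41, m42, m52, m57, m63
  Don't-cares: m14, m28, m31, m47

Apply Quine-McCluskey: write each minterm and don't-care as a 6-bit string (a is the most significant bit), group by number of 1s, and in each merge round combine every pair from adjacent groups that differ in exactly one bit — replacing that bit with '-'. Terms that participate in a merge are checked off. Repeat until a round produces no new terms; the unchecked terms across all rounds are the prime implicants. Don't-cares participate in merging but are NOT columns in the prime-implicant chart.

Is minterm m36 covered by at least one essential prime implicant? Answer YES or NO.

YES

size-2^0 implicants → 000000(✓)  000101(✓)  000110(✓)  001000(✓)  001010(✓)  001011(✓)  001101(✓)  001110(✓)  010001  010110(✓)  010111(✓)  011011(✓)  011100  011111(✓)  100100(✓)  100101(✓)  100111(✓)  101001(✓)  101010(✓)  101111(✓)  110100(✓)  111001(✓)  111111(✓)
size-2^1 implicants → -00101  -01010  -11111  0-0110  0-1011  00-000  00-101  00-110  001-10  0010-0  00101-  01-111  01011-  011-11  1-0100  1-1001  1-1111  10-111  1001-1  10010-
Unchecked terms (primes): -00101, -01010, -11111, 0-0110, 0-1011, 00-000, 00-101, 00-110, 001-10, 0010-0, 00101-, 01-111, 010001, 01011-, 011-11, 011100, 1-0100, 1-1001, 1-1111, 10-111, 1001-1, 10010-
Minterm coverage:
  m0 ⊆ 00-000 [E]
  m5 ⊆ -00101,00-101
  m6 ⊆ 0-0110,00-110
  m8 ⊆ 00-000,0010-0
  m10 ⊆ -01010,001-10,0010-0,00101-
  m11 ⊆ 0-1011,00101-
  m13 ⊆ 00-101 [E]
  m17 ⊆ 010001 [E]
  m22 ⊆ 0-0110,01011-
  m23 ⊆ 01-111,01011-
  m27 ⊆ 0-1011,011-11
  m36 ⊆ 1-0100,10010-
  m37 ⊆ -00101,1001-1,10010-
  m39 ⊆ 10-111,1001-1
  m41 ⊆ 1-1001 [E]
  m42 ⊆ -01010 [E]
  m52 ⊆ 1-0100 [E]
  m57 ⊆ 1-1001 [E]
  m63 ⊆ -11111,1-1111
E = {-01010, 00-000, 00-101, 010001, 1-0100, 1-1001}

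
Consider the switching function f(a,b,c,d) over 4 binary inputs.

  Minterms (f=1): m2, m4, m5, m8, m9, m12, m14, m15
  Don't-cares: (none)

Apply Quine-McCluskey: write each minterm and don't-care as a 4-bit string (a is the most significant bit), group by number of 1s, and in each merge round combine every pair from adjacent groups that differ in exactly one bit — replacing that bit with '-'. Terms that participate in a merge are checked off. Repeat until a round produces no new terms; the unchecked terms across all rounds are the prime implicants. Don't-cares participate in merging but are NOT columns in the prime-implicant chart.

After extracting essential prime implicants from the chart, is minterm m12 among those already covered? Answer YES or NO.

size-2^0 implicants → 0010  0100(✓)  0101(✓)  1000(✓)  1001(✓)  1100(✓)  1110(✓)  1111(✓)
size-2^1 implicants → -100  010-  1-00  100-  11-0  111-
Unchecked terms (primes): -100, 0010, 010-, 1-00, 100-, 11-0, 111-
Minterm coverage:
  m2 ⊆ 0010 [E]
  m4 ⊆ -100,010-
  m5 ⊆ 010- [E]
  m8 ⊆ 1-00,100-
  m9 ⊆ 100- [E]
  m12 ⊆ -100,1-00,11-0
  m14 ⊆ 11-0,111-
  m15 ⊆ 111- [E]
E = {0010, 010-, 100-, 111-}

NO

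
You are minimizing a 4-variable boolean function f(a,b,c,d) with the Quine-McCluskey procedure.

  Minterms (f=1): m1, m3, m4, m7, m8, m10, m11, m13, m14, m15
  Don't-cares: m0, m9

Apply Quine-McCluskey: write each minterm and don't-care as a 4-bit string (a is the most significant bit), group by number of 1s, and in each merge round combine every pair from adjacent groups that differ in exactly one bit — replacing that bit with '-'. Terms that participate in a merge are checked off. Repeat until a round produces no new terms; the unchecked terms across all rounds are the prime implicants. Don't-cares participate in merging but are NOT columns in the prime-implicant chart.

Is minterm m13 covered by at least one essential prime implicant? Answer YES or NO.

[col 0] 0000*, 0001*, 0011*, 0100*, 0111*, 1000*, 1001*, 1010*, 1011*, 1101*, 1110*, 1111*
[col 1] -000*, -001*, -011*, -111*, 0-00, 0-11*, 00-1*, 000-*, 1-01*, 1-10*, 1-11*, 10-0*, 10-1*, 100-*, 101-*, 11-1*, 111-*
[col 2] --11, -0-1, -00-, 1--1, 1-1-, 10--
Prime implicants: --11, -0-1, -00-, 0-00, 1--1, 1-1-, 10--
PI chart (minterm → PIs covering it):
  1 | -0-1,-00-
  3 | --11,-0-1
  4 | 0-00  (sole → essential)
  7 | --11  (sole → essential)
  8 | -00-,10--
  10 | 1-1-,10--
  11 | --11,-0-1,1--1,1-1-,10--
  13 | 1--1  (sole → essential)
  14 | 1-1-  (sole → essential)
  15 | --11,1--1,1-1-
Essential prime implicants: --11, 0-00, 1--1, 1-1-

YES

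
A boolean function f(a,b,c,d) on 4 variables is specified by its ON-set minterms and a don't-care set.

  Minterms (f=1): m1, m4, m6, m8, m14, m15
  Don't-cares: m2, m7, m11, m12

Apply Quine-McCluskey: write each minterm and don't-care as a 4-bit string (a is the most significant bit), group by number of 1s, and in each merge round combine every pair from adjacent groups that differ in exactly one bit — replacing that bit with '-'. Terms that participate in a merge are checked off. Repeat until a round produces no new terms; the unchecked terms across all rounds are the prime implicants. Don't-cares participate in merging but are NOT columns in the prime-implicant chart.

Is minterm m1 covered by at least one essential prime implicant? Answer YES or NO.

YES

[col 0] 0001, 0010*, 0100*, 0110*, 0111*, 1000*, 1011*, 1100*, 1110*, 1111*
[col 1] -100*, -110*, -111*, 0-10, 01-0*, 011-*, 1-00, 1-11, 11-0*, 111-*
[col 2] -1-0, -11-
Prime implicants: -1-0, -11-, 0-10, 0001, 1-00, 1-11
PI chart (minterm → PIs covering it):
  1 | 0001  (sole → essential)
  4 | -1-0  (sole → essential)
  6 | -1-0,-11-,0-10
  8 | 1-00  (sole → essential)
  14 | -1-0,-11-
  15 | -11-,1-11
Essential prime implicants: -1-0, 0001, 1-00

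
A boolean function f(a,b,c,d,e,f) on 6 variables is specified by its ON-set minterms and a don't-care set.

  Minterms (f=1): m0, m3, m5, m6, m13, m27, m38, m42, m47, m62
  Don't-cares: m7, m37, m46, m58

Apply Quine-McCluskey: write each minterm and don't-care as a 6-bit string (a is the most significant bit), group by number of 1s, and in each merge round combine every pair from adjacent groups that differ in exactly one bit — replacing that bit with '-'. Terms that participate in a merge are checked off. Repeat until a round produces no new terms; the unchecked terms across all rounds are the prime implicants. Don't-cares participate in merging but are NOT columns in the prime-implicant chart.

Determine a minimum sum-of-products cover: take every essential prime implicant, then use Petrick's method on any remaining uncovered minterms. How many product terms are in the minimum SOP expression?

7

[col 0] 000000, 000011*, 000101*, 000110*, 000111*, 001101*, 011011, 100101*, 100110*, 101010*, 101110*, 101111*, 111010*, 111110*
[col 1] -00101, -00110, 00-101, 000-11, 0001-1, 00011-, 1-1010*, 1-1110*, 10-110, 101-10*, 10111-, 111-10*
[col 2] 1-1-10
Prime implicants: -00101, -00110, 00-101, 000-11, 000000, 0001-1, 00011-, 011011, 1-1-10, 10-110, 10111-
PI chart (minterm → PIs covering it):
  0 | 000000  (sole → essential)
  3 | 000-11  (sole → essential)
  5 | -00101,00-101,0001-1
  6 | -00110,00011-
  13 | 00-101  (sole → essential)
  27 | 011011  (sole → essential)
  38 | -00110,10-110
  42 | 1-1-10  (sole → essential)
  47 | 10111-  (sole → essential)
  62 | 1-1-10  (sole → essential)
Essential prime implicants: 00-101, 000-11, 000000, 011011, 1-1-10, 10111-
Petrick residual → -00110
Minimum SOP uses 7 PIs: b'c'def' + a'b'de'f + a'b'c'ef + a'b'c'd'e'f' + a'bcd'ef + acef' + ab'cde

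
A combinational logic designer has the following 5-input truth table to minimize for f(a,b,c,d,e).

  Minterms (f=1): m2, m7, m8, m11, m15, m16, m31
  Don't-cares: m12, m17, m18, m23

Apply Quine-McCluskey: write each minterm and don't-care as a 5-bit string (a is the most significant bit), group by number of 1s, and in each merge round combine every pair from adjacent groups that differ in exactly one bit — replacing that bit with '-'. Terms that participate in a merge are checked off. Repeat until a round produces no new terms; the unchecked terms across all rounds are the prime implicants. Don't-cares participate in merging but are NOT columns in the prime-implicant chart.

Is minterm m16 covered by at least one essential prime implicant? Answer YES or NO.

NO

Round 0: 00010✓ 00111✓ 01000✓ 01011✓ 01100✓ 01111✓ 10000✓ 10001✓ 10010✓ 10111✓ 11111✓
Round 1: -0010 -0111✓ -1111✓ 0-111✓ 01-00 01-11 1-111✓ 100-0 1000-
Round 2: --111
PIs = {--111, -0010, 01-00, 01-11, 100-0, 1000-}
Coverage chart:
  m2: -0010 ←essential
  m7: --111 ←essential
  m8: 01-00 ←essential
  m11: 01-11 ←essential
  m15: --111,01-11
  m16: 100-0,1000-
  m31: --111 ←essential
Essential: --111, -0010, 01-00, 01-11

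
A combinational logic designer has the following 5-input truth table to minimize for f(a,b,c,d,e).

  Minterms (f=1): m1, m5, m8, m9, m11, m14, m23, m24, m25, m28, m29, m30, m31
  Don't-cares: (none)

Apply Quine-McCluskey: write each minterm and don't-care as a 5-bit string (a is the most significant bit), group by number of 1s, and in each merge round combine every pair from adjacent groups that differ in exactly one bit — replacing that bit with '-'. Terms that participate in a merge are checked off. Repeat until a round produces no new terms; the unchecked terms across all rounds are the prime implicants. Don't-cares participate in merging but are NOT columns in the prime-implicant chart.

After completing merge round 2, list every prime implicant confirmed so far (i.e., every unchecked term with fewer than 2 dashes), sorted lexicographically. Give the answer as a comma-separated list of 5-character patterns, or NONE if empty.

-1110, 0-001, 00-01, 010-1, 1-111

Round 0: 00001✓ 00101✓ 01000✓ 01001✓ 01011✓ 01110✓ 10111✓ 11000✓ 11001✓ 11100✓ 11101✓ 11110✓ 11111✓
Round 1: -1000✓ -1001✓ -1110 0-001 00-01 010-1 0100-✓ 1-111 11-00✓ 11-01✓ 1100-✓ 111-0✓ 111-1✓ 1110-✓ 1111-✓
Round 2: -100- 11-0- 111--
PIs = {-100-, -1110, 0-001, 00-01, 010-1, 1-111, 11-0-, 111--}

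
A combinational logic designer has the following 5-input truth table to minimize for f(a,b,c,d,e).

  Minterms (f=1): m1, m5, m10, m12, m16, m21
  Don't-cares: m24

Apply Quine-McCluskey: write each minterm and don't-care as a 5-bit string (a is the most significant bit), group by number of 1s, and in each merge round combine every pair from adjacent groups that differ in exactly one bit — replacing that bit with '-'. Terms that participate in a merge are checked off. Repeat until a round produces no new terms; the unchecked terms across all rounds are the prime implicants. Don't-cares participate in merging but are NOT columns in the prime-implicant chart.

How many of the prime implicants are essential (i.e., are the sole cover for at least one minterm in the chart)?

[col 0] 00001*, 00101*, 01010, 01100, 10000*, 10101*, 11000*
[col 1] -0101, 00-01, 1-000
Prime implicants: -0101, 00-01, 01010, 01100, 1-000
PI chart (minterm → PIs covering it):
  1 | 00-01  (sole → essential)
  5 | -0101,00-01
  10 | 01010  (sole → essential)
  12 | 01100  (sole → essential)
  16 | 1-000  (sole → essential)
  21 | -0101  (sole → essential)
Essential prime implicants: -0101, 00-01, 01010, 01100, 1-000

5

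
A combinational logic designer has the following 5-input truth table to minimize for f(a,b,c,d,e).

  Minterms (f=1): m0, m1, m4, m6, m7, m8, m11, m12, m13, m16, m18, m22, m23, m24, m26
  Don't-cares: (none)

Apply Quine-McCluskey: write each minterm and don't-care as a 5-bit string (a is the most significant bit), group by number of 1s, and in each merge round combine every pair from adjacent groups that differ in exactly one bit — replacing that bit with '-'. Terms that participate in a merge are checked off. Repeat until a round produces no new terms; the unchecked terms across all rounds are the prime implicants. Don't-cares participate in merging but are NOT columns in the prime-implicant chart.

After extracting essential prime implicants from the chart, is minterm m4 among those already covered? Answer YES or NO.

Round 0: 00000✓ 00001✓ 00100✓ 00110✓ 00111✓ 01000✓ 01011 01100✓ 01101✓ 10000✓ 10010✓ 10110✓ 10111✓ 11000✓ 11010✓
Round 1: -0000✓ -0110✓ -0111✓ -1000✓ 0-000✓ 0-100✓ 00-00✓ 0000- 001-0 0011-✓ 01-00✓ 0110- 1-000✓ 1-010✓ 10-10 100-0✓ 1011-✓ 110-0✓
Round 2: --000 -011- 0--00 1-0-0
PIs = {--000, -011-, 0--00, 0000-, 001-0, 01011, 0110-, 1-0-0, 10-10}
Coverage chart:
  m0: --000,0--00,0000-
  m1: 0000- ←essential
  m4: 0--00,001-0
  m6: -011-,001-0
  m7: -011- ←essential
  m8: --000,0--00
  m11: 01011 ←essential
  m12: 0--00,0110-
  m13: 0110- ←essential
  m16: --000,1-0-0
  m18: 1-0-0,10-10
  m22: -011-,10-10
  m23: -011- ←essential
  m24: --000,1-0-0
  m26: 1-0-0 ←essential
Essential: -011-, 0000-, 01011, 0110-, 1-0-0

NO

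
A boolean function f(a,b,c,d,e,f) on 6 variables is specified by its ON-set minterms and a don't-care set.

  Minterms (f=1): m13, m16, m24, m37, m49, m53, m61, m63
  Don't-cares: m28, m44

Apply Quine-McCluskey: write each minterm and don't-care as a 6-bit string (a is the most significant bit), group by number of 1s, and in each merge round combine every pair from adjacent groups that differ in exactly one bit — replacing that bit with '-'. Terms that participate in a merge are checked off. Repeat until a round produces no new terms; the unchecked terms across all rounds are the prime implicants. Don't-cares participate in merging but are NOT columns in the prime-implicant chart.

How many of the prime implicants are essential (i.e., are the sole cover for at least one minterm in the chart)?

size-2^0 implicants → 001101  010000(✓)  011000(✓)  011100(✓)  100101(✓)  101100  110001(✓)  110101(✓)  111101(✓)  111111(✓)
size-2^1 implicants → 01-000  011-00  1-0101  11-101  110-01  1111-1
Unchecked terms (primes): 001101, 01-000, 011-00, 1-0101, 101100, 11-101, 110-01, 1111-1
Minterm coverage:
  m13 ⊆ 001101 [E]
  m16 ⊆ 01-000 [E]
  m24 ⊆ 01-000,011-00
  m37 ⊆ 1-0101 [E]
  m49 ⊆ 110-01 [E]
  m53 ⊆ 1-0101,11-101,110-01
  m61 ⊆ 11-101,1111-1
  m63 ⊆ 1111-1 [E]
E = {001101, 01-000, 1-0101, 110-01, 1111-1}

5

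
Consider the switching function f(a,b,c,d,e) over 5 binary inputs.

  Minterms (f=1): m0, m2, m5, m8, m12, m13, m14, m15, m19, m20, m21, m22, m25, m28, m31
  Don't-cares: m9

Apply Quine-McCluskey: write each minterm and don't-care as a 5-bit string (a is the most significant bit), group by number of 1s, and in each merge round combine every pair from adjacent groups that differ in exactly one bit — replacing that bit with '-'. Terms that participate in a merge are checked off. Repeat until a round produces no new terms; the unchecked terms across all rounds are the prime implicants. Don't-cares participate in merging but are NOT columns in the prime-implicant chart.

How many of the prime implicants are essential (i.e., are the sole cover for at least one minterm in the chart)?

Round 0: 00000✓ 00010✓ 00101✓ 01000✓ 01001✓ 01100✓ 01101✓ 01110✓ 01111✓ 10011 10100✓ 10101✓ 10110✓ 11001✓ 11100✓ 11111✓
Round 1: -0101 -1001 -1100 -1111 0-000 0-101 000-0 01-00✓ 01-01✓ 0100-✓ 011-0✓ 011-1✓ 0110-✓ 0111-✓ 1-100 101-0 1010-
Round 2: 01-0- 011--
PIs = {-0101, -1001, -1100, -1111, 0-000, 0-101, 000-0, 01-0-, 011--, 1-100, 10011, 101-0, 1010-}
Coverage chart:
  m0: 0-000,000-0
  m2: 000-0 ←essential
  m5: -0101,0-101
  m8: 0-000,01-0-
  m12: -1100,01-0-,011--
  m13: 0-101,01-0-,011--
  m14: 011-- ←essential
  m15: -1111,011--
  m19: 10011 ←essential
  m20: 1-100,101-0,1010-
  m21: -0101,1010-
  m22: 101-0 ←essential
  m25: -1001 ←essential
  m28: -1100,1-100
  m31: -1111 ←essential
Essential: -1001, -1111, 000-0, 011--, 10011, 101-0

6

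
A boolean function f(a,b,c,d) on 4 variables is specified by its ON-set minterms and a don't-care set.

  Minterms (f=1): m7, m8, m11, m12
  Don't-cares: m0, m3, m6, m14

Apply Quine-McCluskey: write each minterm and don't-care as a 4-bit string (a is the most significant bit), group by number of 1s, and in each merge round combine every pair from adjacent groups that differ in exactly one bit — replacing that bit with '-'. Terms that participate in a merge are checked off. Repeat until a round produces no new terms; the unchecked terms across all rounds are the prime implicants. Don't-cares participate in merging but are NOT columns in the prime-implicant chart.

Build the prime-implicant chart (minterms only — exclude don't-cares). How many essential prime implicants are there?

1

size-2^0 implicants → 0000(✓)  0011(✓)  0110(✓)  0111(✓)  1000(✓)  1011(✓)  1100(✓)  1110(✓)
size-2^1 implicants → -000  -011  -110  0-11  011-  1-00  11-0
Unchecked terms (primes): -000, -011, -110, 0-11, 011-, 1-00, 11-0
Minterm coverage:
  m7 ⊆ 0-11,011-
  m8 ⊆ -000,1-00
  m11 ⊆ -011 [E]
  m12 ⊆ 1-00,11-0
E = {-011}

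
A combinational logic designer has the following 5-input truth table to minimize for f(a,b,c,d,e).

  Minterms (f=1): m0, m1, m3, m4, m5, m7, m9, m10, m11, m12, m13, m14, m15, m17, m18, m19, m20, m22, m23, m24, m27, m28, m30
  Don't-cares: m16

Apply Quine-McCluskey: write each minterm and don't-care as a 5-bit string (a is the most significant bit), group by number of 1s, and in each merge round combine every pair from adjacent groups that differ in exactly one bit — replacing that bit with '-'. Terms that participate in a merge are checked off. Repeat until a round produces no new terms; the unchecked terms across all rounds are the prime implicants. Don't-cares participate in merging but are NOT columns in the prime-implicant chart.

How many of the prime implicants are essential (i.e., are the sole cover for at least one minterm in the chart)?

size-2^0 implicants → 00000(✓)  00001(✓)  00011(✓)  00100(✓)  00101(✓)  00111(✓)  01001(✓)  01010(✓)  01011(✓)  01100(✓)  01101(✓)  01110(✓)  01111(✓)  10000(✓)  10001(✓)  10010(✓)  10011(✓)  10100(✓)  10110(✓)  10111(✓)  11000(✓)  11011(✓)  11100(✓)  11110(✓)
size-2^1 implicants → -0000(✓)  -0001(✓)  -0011(✓)  -0100(✓)  -0111(✓)  -1011(✓)  -1100(✓)  -1110(✓)  0-001(✓)  0-011(✓)  0-100(✓)  0-101(✓)  0-111(✓)  00-00(✓)  00-01(✓)  00-11(✓)  000-1(✓)  0000-(✓)  001-1(✓)  0010-(✓)  01-01(✓)  01-10(✓)  01-11(✓)  010-1(✓)  0101-(✓)  011-0(✓)  011-1(✓)  0110-(✓)  0111-(✓)  1-000(✓)  1-011(✓)  1-100(✓)  1-110(✓)  10-00(✓)  10-10(✓)  10-11(✓)  100-0(✓)  100-1(✓)  1000-(✓)  1001-(✓)  101-0(✓)  1011-(✓)  11-00(✓)  111-0(✓)
size-2^2 implicants → --011  --100  -0-00  -0-11  -00-1  -000-  -11-0  0--01(✓)  0--11(✓)  0-0-1(✓)  0-1-1(✓)  0-10-  00--1(✓)  00-0-  01--1(✓)  01-1-  011--  1--00  1-1-0  10--0  10-1-  100--
size-2^3 implicants → 0---1
Unchecked terms (primes): --011, --100, -0-00, -0-11, -00-1, -000-, -11-0, 0---1, 0-10-, 00-0-, 01-1-, 011--, 1--00, 1-1-0, 10--0, 10-1-, 100--
Minterm coverage:
  m0 ⊆ -0-00,-000-,00-0-
  m1 ⊆ -00-1,-000-,0---1,00-0-
  m3 ⊆ --011,-0-11,-00-1,0---1
  m4 ⊆ --100,-0-00,0-10-,00-0-
  m5 ⊆ 0---1,0-10-,00-0-
  m7 ⊆ -0-11,0---1
  m9 ⊆ 0---1 [E]
  m10 ⊆ 01-1- [E]
  m11 ⊆ --011,0---1,01-1-
  m12 ⊆ --100,-11-0,0-10-,011--
  m13 ⊆ 0---1,0-10-,011--
  m14 ⊆ -11-0,01-1-,011--
  m15 ⊆ 0---1,01-1-,011--
  m17 ⊆ -00-1,-000-,100--
  m18 ⊆ 10--0,10-1-,100--
  m19 ⊆ --011,-0-11,-00-1,10-1-,100--
  m20 ⊆ --100,-0-00,1--00,1-1-0,10--0
  m22 ⊆ 1-1-0,10--0,10-1-
  m23 ⊆ -0-11,10-1-
  m24 ⊆ 1--00 [E]
  m27 ⊆ --011 [E]
  m28 ⊆ --100,-11-0,1--00,1-1-0
  m30 ⊆ -11-0,1-1-0
E = {--011, 0---1, 01-1-, 1--00}

4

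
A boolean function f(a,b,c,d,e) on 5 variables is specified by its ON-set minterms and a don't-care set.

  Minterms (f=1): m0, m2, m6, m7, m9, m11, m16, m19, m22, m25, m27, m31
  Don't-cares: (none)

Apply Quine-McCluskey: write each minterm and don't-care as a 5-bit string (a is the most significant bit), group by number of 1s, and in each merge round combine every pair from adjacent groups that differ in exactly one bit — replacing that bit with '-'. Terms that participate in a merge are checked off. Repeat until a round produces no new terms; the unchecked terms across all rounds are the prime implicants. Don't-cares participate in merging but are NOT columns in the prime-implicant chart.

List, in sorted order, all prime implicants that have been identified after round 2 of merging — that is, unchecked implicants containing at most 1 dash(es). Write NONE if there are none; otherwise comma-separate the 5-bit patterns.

Round 0: 00000✓ 00010✓ 00110✓ 00111✓ 01001✓ 01011✓ 10000✓ 10011✓ 10110✓ 11001✓ 11011✓ 11111✓
Round 1: -0000 -0110 -1001✓ -1011✓ 00-10 000-0 0011- 010-1✓ 1-011 11-11 110-1✓
Round 2: -10-1
PIs = {-0000, -0110, -10-1, 00-10, 000-0, 0011-, 1-011, 11-11}

-0000, -0110, 00-10, 000-0, 0011-, 1-011, 11-11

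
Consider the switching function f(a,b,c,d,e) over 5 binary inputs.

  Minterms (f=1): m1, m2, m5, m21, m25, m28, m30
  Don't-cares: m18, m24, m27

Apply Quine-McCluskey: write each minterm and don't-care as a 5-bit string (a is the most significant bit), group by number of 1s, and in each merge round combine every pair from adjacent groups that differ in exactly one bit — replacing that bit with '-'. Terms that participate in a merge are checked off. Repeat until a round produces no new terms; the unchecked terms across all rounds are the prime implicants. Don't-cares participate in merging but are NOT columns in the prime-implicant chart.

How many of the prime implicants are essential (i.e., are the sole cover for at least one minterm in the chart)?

Round 0: 00001✓ 00010✓ 00101✓ 10010✓ 10101✓ 11000✓ 11001✓ 11011✓ 11100✓ 11110✓
Round 1: -0010 -0101 00-01 11-00 110-1 1100- 111-0
PIs = {-0010, -0101, 00-01, 11-00, 110-1, 1100-, 111-0}
Coverage chart:
  m1: 00-01 ←essential
  m2: -0010 ←essential
  m5: -0101,00-01
  m21: -0101 ←essential
  m25: 110-1,1100-
  m28: 11-00,111-0
  m30: 111-0 ←essential
Essential: -0010, -0101, 00-01, 111-0

4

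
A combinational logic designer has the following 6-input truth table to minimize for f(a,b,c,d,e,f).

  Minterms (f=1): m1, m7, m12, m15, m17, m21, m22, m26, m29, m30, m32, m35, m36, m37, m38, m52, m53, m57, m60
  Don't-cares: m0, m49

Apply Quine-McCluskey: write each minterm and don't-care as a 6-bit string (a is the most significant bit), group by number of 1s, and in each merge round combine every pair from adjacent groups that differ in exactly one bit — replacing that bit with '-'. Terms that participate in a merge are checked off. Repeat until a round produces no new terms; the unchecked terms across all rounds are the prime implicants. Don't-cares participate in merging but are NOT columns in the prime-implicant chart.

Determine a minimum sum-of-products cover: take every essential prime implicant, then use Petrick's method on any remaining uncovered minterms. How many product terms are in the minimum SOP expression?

12

[col 0] 000000*, 000001*, 000111*, 001100, 001111*, 010001*, 010101*, 010110*, 011010*, 011101*, 011110*, 100000*, 100011, 100100*, 100101*, 100110*, 110001*, 110100*, 110101*, 111001*, 111100*
[col 1] -00000, -10001*, -10101*, 0-0001, 00-111, 00000-, 01-101, 01-110, 010-01*, 011-10, 1-0100*, 1-0101*, 100-00, 1001-0, 10010-*, 11-001, 11-100, 110-01*, 11010-*
[col 2] -10-01, 1-010-
Prime implicants: -00000, -10-01, 0-0001, 00-111, 00000-, 001100, 01-101, 01-110, 011-10, 1-010-, 100-00, 100011, 1001-0, 11-001, 11-100
PI chart (minterm → PIs covering it):
  1 | 0-0001,00000-
  7 | 00-111  (sole → essential)
  12 | 001100  (sole → essential)
  15 | 00-111  (sole → essential)
  17 | -10-01,0-0001
  21 | -10-01,01-101
  22 | 01-110  (sole → essential)
  26 | 011-10  (sole → essential)
  29 | 01-101  (sole → essential)
  30 | 01-110,011-10
  32 | -00000,100-00
  35 | 100011  (sole → essential)
  36 | 1-010-,100-00,1001-0
  37 | 1-010-  (sole → essential)
  38 | 1001-0  (sole → essential)
  52 | 1-010-,11-100
  53 | -10-01,1-010-
  57 | 11-001  (sole → essential)
  60 | 11-100  (sole → essential)
Essential prime implicants: 00-111, 001100, 01-101, 01-110, 011-10, 1-010-, 100011, 1001-0, 11-001, 11-100
Petrick residual → -00000, 0-0001
Minimum SOP uses 12 PIs: b'c'd'e'f' + a'c'd'e'f + a'b'def + a'b'cde'f' + a'bde'f + a'bdef' + a'bcef' + ac'de' + ab'c'd'ef + ab'c'df' + abd'e'f + abde'f'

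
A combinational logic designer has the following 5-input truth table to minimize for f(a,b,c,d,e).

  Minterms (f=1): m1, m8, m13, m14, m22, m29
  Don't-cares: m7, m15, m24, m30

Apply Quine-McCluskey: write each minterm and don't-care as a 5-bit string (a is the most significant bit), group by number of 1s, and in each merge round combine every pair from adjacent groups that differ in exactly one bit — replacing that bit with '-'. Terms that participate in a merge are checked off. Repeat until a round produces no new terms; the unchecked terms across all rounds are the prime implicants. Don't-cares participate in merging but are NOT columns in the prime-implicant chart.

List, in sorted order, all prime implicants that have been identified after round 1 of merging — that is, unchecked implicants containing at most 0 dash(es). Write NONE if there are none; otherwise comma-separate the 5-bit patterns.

Round 0: 00001 00111✓ 01000✓ 01101✓ 01110✓ 01111✓ 10110✓ 11000✓ 11101✓ 11110✓
Round 1: -1000 -1101 -1110 0-111 011-1 0111- 1-110
PIs = {-1000, -1101, -1110, 0-111, 00001, 011-1, 0111-, 1-110}

00001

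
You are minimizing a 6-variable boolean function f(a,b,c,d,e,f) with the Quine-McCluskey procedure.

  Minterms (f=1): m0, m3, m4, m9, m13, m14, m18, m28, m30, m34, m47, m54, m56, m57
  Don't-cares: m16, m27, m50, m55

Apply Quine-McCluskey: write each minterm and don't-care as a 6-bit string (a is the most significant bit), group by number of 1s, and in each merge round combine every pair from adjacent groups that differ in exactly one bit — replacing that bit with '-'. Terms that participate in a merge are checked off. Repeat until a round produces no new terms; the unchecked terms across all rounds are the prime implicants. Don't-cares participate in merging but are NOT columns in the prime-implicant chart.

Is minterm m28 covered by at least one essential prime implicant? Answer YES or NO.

Round 0: 000000✓ 000011 000100✓ 001001✓ 001101✓ 001110✓ 010000✓ 010010✓ 011011 011100✓ 011110✓ 100010✓ 101111 110010✓ 110110✓ 110111✓ 111000✓ 111001✓
Round 1: -10010 0-0000 0-1110 000-00 001-01 0100-0 0111-0 1-0010 110-10 11011- 11100-
PIs = {-10010, 0-0000, 0-1110, 000-00, 000011, 001-01, 0100-0, 011011, 0111-0, 1-0010, 101111, 110-10, 11011-, 11100-}
Coverage chart:
  m0: 0-0000,000-00
  m3: 000011 ←essential
  m4: 000-00 ←essential
  m9: 001-01 ←essential
  m13: 001-01 ←essential
  m14: 0-1110 ←essential
  m18: -10010,0100-0
  m28: 0111-0 ←essential
  m30: 0-1110,0111-0
  m34: 1-0010 ←essential
  m47: 101111 ←essential
  m54: 110-10,11011-
  m56: 11100- ←essential
  m57: 11100- ←essential
Essential: 0-1110, 000-00, 000011, 001-01, 0111-0, 1-0010, 101111, 11100-

YES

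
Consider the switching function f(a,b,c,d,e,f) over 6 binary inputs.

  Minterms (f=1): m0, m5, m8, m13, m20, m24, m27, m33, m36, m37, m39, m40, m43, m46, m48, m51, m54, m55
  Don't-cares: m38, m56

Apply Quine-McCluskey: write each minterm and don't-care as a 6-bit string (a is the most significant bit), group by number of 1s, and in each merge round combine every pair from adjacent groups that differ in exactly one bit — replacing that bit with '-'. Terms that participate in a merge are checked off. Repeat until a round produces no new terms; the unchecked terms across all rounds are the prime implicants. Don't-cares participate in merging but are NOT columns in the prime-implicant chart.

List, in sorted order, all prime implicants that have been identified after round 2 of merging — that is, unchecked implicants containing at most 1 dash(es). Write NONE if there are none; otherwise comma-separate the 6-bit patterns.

size-2^0 implicants → 000000(✓)  000101(✓)  001000(✓)  001101(✓)  010100  011000(✓)  011011  100001(✓)  100100(✓)  100101(✓)  100110(✓)  100111(✓)  101000(✓)  101011  101110(✓)  110000(✓)  110011(✓)  110110(✓)  110111(✓)  111000(✓)
size-2^1 implicants → -00101  -01000(✓)  -11000(✓)  0-1000(✓)  00-000  00-101  1-0110(✓)  1-0111(✓)  1-1000(✓)  10-110  100-01  1001-0(✓)  1001-1(✓)  10010-(✓)  10011-(✓)  11-000  110-11  11011-(✓)
size-2^2 implicants → --1000  1-011-  1001--
Unchecked terms (primes): --1000, -00101, 00-000, 00-101, 010100, 011011, 1-011-, 10-110, 100-01, 1001--, 101011, 11-000, 110-11

-00101, 00-000, 00-101, 010100, 011011, 10-110, 100-01, 101011, 11-000, 110-11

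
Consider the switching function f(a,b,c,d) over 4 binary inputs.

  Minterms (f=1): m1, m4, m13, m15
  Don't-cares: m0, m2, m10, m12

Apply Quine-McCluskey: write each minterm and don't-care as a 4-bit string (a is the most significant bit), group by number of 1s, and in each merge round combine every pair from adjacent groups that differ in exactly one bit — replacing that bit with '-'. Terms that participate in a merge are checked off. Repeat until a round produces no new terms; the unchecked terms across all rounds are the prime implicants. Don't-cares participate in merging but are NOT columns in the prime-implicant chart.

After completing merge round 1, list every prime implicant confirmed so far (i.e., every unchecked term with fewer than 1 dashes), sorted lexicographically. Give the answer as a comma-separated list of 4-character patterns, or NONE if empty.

size-2^0 implicants → 0000(✓)  0001(✓)  0010(✓)  0100(✓)  1010(✓)  1100(✓)  1101(✓)  1111(✓)
size-2^1 implicants → -010  -100  0-00  00-0  000-  11-1  110-
Unchecked terms (primes): -010, -100, 0-00, 00-0, 000-, 11-1, 110-

NONE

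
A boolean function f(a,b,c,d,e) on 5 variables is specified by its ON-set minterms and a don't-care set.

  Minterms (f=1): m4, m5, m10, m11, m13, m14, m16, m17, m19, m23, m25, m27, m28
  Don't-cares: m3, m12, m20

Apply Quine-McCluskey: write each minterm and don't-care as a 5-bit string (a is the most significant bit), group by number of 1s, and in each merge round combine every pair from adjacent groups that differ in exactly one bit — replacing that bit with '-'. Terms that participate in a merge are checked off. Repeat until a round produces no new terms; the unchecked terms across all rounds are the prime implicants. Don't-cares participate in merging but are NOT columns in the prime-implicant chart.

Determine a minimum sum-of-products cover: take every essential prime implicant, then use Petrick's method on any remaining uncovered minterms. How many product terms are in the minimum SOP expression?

7

[col 0] 00011*, 00100*, 00101*, 01010*, 01011*, 01100*, 01101*, 01110*, 10000*, 10001*, 10011*, 10100*, 10111*, 11001*, 11011*, 11100*
[col 1] -0011*, -0100*, -1011*, -1100*, 0-011*, 0-100*, 0-101*, 0010-*, 01-10, 0101-, 011-0, 0110-*, 1-001*, 1-011*, 1-100*, 10-00, 10-11, 100-1*, 1000-, 110-1*
[col 2] --011, --100, 0-10-, 1-0-1
Prime implicants: --011, --100, 0-10-, 01-10, 0101-, 011-0, 1-0-1, 10-00, 10-11, 1000-
PI chart (minterm → PIs covering it):
  4 | --100,0-10-
  5 | 0-10-  (sole → essential)
  10 | 01-10,0101-
  11 | --011,0101-
  13 | 0-10-  (sole → essential)
  14 | 01-10,011-0
  16 | 10-00,1000-
  17 | 1-0-1,1000-
  19 | --011,1-0-1,10-11
  23 | 10-11  (sole → essential)
  25 | 1-0-1  (sole → essential)
  27 | --011,1-0-1
  28 | --100  (sole → essential)
Essential prime implicants: --100, 0-10-, 1-0-1, 10-11
Petrick residual → --011, 01-10, 10-00
Minimum SOP uses 7 PIs: c'de + cd'e' + a'cd' + a'bde' + ac'e + ab'd'e' + ab'de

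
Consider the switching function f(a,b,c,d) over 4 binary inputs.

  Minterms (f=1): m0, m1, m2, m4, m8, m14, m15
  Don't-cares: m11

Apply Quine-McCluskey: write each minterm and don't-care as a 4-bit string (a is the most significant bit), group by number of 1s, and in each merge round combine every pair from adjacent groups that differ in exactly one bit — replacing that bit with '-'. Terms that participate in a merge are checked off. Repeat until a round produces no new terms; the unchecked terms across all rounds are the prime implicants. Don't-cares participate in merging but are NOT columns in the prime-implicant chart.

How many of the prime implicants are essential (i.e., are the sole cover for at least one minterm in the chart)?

[col 0] 0000*, 0001*, 0010*, 0100*, 1000*, 1011*, 1110*, 1111*
[col 1] -000, 0-00, 00-0, 000-, 1-11, 111-
Prime implicants: -000, 0-00, 00-0, 000-, 1-11, 111-
PI chart (minterm → PIs covering it):
  0 | -000,0-00,00-0,000-
  1 | 000-  (sole → essential)
  2 | 00-0  (sole → essential)
  4 | 0-00  (sole → essential)
  8 | -000  (sole → essential)
  14 | 111-  (sole → essential)
  15 | 1-11,111-
Essential prime implicants: -000, 0-00, 00-0, 000-, 111-

5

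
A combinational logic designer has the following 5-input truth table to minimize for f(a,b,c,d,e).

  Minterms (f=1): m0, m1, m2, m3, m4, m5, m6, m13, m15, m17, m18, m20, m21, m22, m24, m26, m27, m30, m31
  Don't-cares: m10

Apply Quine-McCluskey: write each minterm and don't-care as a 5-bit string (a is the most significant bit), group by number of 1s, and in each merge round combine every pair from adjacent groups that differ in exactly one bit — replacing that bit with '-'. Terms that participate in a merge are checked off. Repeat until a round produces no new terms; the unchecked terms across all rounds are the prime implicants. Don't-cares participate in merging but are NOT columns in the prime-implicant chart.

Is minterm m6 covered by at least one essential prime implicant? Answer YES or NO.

size-2^0 implicants → 00000(✓)  00001(✓)  00010(✓)  00011(✓)  00100(✓)  00101(✓)  00110(✓)  01010(✓)  01101(✓)  01111(✓)  10001(✓)  10010(✓)  10100(✓)  10101(✓)  10110(✓)  11000(✓)  11010(✓)  11011(✓)  11110(✓)  11111(✓)
size-2^1 implicants → -0001(✓)  -0010(✓)  -0100(✓)  -0101(✓)  -0110(✓)  -1010(✓)  -1111  0-010(✓)  0-101  00-00(✓)  00-01(✓)  00-10(✓)  000-0(✓)  000-1(✓)  0000-(✓)  0001-(✓)  001-0(✓)  0010-(✓)  011-1  1-010(✓)  1-110(✓)  10-01(✓)  10-10(✓)  101-0(✓)  1010-(✓)  11-10(✓)  11-11(✓)  110-0  1101-(✓)  1111-(✓)
size-2^2 implicants → --010  -0-01  -0-10  -01-0  -010-  00--0  00-0-  000--  1--10  11-1-
Unchecked terms (primes): --010, -0-01, -0-10, -01-0, -010-, -1111, 0-101, 00--0, 00-0-, 000--, 011-1, 1--10, 11-1-, 110-0
Minterm coverage:
  m0 ⊆ 00--0,00-0-,000--
  m1 ⊆ -0-01,00-0-,000--
  m2 ⊆ --010,-0-10,00--0,000--
  m3 ⊆ 000-- [E]
  m4 ⊆ -01-0,-010-,00--0,00-0-
  m5 ⊆ -0-01,-010-,0-101,00-0-
  m6 ⊆ -0-10,-01-0,00--0
  m13 ⊆ 0-101,011-1
  m15 ⊆ -1111,011-1
  m17 ⊆ -0-01 [E]
  m18 ⊆ --010,-0-10,1--10
  m20 ⊆ -01-0,-010-
  m21 ⊆ -0-01,-010-
  m22 ⊆ -0-10,-01-0,1--10
  m24 ⊆ 110-0 [E]
  m26 ⊆ --010,1--10,11-1-,110-0
  m27 ⊆ 11-1- [E]
  m30 ⊆ 1--10,11-1-
  m31 ⊆ -1111,11-1-
E = {-0-01, 000--, 11-1-, 110-0}

NO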